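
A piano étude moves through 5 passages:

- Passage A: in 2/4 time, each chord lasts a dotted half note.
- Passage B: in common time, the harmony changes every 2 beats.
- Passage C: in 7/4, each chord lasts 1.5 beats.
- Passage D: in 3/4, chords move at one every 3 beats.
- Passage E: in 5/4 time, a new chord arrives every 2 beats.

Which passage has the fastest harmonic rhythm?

Passage C

A: each chord is 3 beats in 2/4, so 2/3 per bar.
B: each chord is 2 beats in 4/4, so 2 per bar.
C: each chord is 1.5 beats in 7/4, so 14/3 per bar.
D: each chord is 3 beats in 3/4, so 1 per bar.
E: each chord is 2 beats in 5/4, so 2.5 per bar.
Fastest is C at 14/3 chords/bar.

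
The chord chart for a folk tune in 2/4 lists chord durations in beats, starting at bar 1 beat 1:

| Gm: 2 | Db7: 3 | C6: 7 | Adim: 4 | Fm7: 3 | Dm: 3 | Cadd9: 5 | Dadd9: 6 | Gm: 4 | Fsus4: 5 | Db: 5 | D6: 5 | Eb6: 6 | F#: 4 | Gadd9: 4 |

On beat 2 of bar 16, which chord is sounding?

Dadd9

Beat 2 of bar 16 is beat (16−1)×2 + 2 = 32 overall.
Running totals: Gm ends at 2, Db7 ends at 5, C6 ends at 12, Adim ends at 16, Fm7 ends at 19, Dm ends at 22, Cadd9 ends at 27, Dadd9 ends at 33.
Beat 32 falls within Dadd9.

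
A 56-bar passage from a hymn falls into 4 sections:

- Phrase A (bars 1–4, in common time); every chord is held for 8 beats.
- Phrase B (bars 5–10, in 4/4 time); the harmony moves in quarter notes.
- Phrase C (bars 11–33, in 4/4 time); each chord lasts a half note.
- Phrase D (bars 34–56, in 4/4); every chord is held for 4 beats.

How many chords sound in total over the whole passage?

95 chords

A: 4 bars × 4 beats = 16 beats; 8 beats/chord → 2 chords.
B: 6 bars × 4 beats = 24 beats; 1 beat/chord → 24 chords.
C: 23 bars × 4 beats = 92 beats; 2 beats/chord → 46 chords.
D: 23 bars × 4 beats = 92 beats; 4 beats/chord → 23 chords.
Total: 2 + 24 + 46 + 23 = 95.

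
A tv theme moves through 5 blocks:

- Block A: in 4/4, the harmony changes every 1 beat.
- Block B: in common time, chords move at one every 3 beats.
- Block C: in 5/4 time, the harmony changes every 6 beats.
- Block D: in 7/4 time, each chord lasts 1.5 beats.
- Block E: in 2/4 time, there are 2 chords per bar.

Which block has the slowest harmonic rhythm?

Block C

A: 4 beats/bar ÷ 1 beat/chord = 4 chords/bar.
B: 4 beats/bar ÷ 3 beats/chord = 4/3 chords/bar.
C: 5 beats/bar ÷ 6 beats/chord = 5/6 chords/bar.
D: 7 beats/bar ÷ 1.5 beats/chord = 14/3 chords/bar.
E: 2 beats/bar ÷ 1 beat/chord = 2 chords/bar.
Slowest is C at 5/6 chords/bar.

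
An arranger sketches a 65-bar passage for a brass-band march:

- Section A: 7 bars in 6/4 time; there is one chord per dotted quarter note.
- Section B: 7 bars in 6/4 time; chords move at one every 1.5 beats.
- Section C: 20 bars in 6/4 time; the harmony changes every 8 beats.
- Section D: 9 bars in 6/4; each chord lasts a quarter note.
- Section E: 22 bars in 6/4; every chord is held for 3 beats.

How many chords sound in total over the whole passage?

A: 7 bars × 6 beats = 42 beats; 1.5 beats/chord → 28 chords.
B: 7 bars × 6 beats = 42 beats; 1.5 beats/chord → 28 chords.
C: 20 bars × 6 beats = 120 beats; 8 beats/chord → 15 chords.
D: 9 bars × 6 beats = 54 beats; 1 beat/chord → 54 chords.
E: 22 bars × 6 beats = 132 beats; 3 beats/chord → 44 chords.
Total: 28 + 28 + 15 + 54 + 44 = 169.

169 chords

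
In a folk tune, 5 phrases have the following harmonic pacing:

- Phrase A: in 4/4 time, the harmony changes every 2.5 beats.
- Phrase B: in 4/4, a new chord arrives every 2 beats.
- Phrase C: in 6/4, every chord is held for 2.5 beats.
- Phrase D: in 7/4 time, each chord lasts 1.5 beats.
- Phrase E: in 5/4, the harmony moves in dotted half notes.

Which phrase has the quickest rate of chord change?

A: each chord is 2.5 beats in 4/4, so 1.6 per bar.
B: each chord is 2 beats in 4/4, so 2 per bar.
C: each chord is 2.5 beats in 6/4, so 2.4 per bar.
D: each chord is 1.5 beats in 7/4, so 14/3 per bar.
E: each chord is 3 beats in 5/4, so 5/3 per bar.
Fastest is D at 14/3 chords/bar.

Phrase D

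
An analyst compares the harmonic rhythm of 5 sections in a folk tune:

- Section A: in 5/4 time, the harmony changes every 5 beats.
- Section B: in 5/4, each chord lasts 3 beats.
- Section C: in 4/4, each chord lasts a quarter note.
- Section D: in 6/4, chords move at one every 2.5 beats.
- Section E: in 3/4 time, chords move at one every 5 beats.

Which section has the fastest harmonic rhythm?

A: 5/5 = 1 chord/bar.
B: 5/3 = 5/3 chords/bar.
C: 4/1 = 4 chords/bar.
D: 6/2.5 = 2.4 chords/bar.
E: 3/5 = 0.6 chords/bar.
Fastest is C at 4 chords/bar.

Section C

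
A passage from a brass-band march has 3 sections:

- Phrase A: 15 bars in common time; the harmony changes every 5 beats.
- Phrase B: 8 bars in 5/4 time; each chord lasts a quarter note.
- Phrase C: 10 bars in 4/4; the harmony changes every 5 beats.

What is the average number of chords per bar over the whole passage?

A: 15 bars of 4 beats is 60 beats; at 5 beats each that's 12 chords.
B: 8 bars of 5 beats is 40 beats; at 1 beat each that's 40 chords.
C: 10 bars of 4 beats is 40 beats; at 5 beats each that's 8 chords.
Overall: 60 chords over 33 bars → 60/33 = 20/11 chords per bar.

20/11 chords per bar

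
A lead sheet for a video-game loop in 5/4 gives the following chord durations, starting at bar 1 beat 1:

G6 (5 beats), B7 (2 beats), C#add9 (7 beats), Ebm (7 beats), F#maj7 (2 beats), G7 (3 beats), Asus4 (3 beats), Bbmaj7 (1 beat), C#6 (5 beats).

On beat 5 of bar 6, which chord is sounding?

Beat 5 of bar 6 is beat (6−1)×5 + 5 = 30 overall.
Running totals: G6 ends at 5, B7 ends at 7, C#add9 ends at 14, Ebm ends at 21, F#maj7 ends at 23, G7 ends at 26, Asus4 ends at 29, Bbmaj7 ends at 30.
Beat 30 falls within Bbmaj7.

Bbmaj7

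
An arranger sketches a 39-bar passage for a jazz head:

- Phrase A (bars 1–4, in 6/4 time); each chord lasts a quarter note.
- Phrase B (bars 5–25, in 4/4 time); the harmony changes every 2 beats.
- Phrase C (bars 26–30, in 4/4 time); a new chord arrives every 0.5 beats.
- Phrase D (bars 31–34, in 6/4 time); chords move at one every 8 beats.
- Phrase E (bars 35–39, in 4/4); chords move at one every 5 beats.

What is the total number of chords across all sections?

A has 24 beats and chords last 1 each, so 24 chords.
B has 84 beats and chords last 2 each, so 42 chords.
C has 20 beats and chords last 0.5 each, so 40 chords.
D has 24 beats and chords last 8 each, so 3 chords.
E has 20 beats and chords last 5 each, so 4 chords.
Total: 24 + 42 + 40 + 3 + 4 = 113.

113 chords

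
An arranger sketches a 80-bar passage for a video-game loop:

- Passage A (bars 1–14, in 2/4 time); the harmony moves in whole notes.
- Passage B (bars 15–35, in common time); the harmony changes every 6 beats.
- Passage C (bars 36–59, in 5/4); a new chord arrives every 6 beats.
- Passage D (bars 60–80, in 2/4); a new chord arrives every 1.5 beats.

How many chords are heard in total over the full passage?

A has 28 beats and chords last 4 each, so 7 chords.
B has 84 beats and chords last 6 each, so 14 chords.
C has 120 beats and chords last 6 each, so 20 chords.
D has 42 beats and chords last 1.5 each, so 28 chords.
Total: 7 + 14 + 20 + 28 = 69.

69 chords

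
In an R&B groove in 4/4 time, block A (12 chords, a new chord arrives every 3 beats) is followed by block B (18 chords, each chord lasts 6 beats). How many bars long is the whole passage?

36 bars

A: 12 × 3 = 36 beats = 9 bars.
B: 18 × 6 = 108 beats = 27 bars.
Total: 9 + 27 = 36 bars.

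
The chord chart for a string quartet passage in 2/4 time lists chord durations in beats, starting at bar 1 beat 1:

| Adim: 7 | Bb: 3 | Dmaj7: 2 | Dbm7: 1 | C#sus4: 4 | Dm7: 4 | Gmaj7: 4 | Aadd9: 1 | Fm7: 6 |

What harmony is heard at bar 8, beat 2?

Beat 2 of bar 8 is beat (8−1)×2 + 2 = 16 overall.
Running totals: Adim ends at 7, Bb ends at 10, Dmaj7 ends at 12, Dbm7 ends at 13, C#sus4 ends at 17.
Beat 16 falls within C#sus4.

C#sus4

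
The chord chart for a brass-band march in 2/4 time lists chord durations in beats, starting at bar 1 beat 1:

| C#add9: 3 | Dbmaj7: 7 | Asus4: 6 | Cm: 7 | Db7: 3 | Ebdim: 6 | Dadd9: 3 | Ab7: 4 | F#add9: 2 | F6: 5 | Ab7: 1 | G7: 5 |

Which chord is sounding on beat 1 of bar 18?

Dadd9

Beat 1 of bar 18 is beat (18−1)×2 + 1 = 35 overall.
Running totals: C#add9 ends at 3, Dbmaj7 ends at 10, Asus4 ends at 16, Cm ends at 23, Db7 ends at 26, Ebdim ends at 32, Dadd9 ends at 35.
Beat 35 falls within Dadd9.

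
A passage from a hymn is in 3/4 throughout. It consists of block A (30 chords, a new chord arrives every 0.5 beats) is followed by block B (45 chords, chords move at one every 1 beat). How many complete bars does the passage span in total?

20 bars

A: 30 × 0.5 = 15 beats = 5 bars.
B: 45 × 1 = 45 beats = 15 bars.
Total: 5 + 15 = 20 bars.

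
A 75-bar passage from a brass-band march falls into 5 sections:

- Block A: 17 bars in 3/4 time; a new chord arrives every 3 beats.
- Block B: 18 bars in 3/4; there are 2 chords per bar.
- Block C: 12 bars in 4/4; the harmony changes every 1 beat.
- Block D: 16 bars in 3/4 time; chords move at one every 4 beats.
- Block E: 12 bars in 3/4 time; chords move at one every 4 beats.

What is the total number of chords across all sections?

122 chords

A: 17·3 = 51 beats, 51/3 = 17 chords.
B: 18·3 = 54 beats, 54/1.5 = 36 chords.
C: 12·4 = 48 beats, 48/1 = 48 chords.
D: 16·3 = 48 beats, 48/4 = 12 chords.
E: 12·3 = 36 beats, 36/4 = 9 chords.
Total: 17 + 36 + 48 + 12 + 9 = 122.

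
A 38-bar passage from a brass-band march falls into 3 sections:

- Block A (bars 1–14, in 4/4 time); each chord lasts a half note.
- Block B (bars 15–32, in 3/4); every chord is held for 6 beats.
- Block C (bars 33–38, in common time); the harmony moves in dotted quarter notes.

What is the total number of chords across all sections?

53 chords

A has 56 beats and chords last 2 each, so 28 chords.
B has 54 beats and chords last 6 each, so 9 chords.
C has 24 beats and chords last 1.5 each, so 16 chords.
Total: 28 + 9 + 16 = 53.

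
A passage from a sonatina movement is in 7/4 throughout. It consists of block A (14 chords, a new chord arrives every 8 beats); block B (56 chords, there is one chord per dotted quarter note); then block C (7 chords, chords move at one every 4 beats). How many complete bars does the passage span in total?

32 bars

A: 14 × 8 = 112 beats = 16 bars.
B: 56 × 1.5 = 84 beats = 12 bars.
C: 7 × 4 = 28 beats = 4 bars.
Total: 16 + 12 + 4 = 32 bars.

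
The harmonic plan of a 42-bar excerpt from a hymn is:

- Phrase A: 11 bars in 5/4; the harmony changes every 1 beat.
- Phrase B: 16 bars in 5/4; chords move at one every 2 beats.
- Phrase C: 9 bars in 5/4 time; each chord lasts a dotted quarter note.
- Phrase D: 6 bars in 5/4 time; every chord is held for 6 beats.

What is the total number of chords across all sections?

A has 55 beats and chords last 1 each, so 55 chords.
B has 80 beats and chords last 2 each, so 40 chords.
C has 45 beats and chords last 1.5 each, so 30 chords.
D has 30 beats and chords last 6 each, so 5 chords.
Total: 55 + 40 + 30 + 5 = 130.

130 chords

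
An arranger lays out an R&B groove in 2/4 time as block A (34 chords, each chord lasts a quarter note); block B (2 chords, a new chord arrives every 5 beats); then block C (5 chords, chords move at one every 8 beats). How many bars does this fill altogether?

A: 34 × 1 = 34 beats = 17 bars.
B: 2 × 5 = 10 beats = 5 bars.
C: 5 × 8 = 40 beats = 20 bars.
Total: 17 + 5 + 20 = 42 bars.

42 bars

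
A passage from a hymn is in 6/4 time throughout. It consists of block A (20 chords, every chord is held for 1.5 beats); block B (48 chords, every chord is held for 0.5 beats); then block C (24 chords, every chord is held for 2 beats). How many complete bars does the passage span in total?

A: 20 × 1.5 = 30 beats = 5 bars.
B: 48 × 0.5 = 24 beats = 4 bars.
C: 24 × 2 = 48 beats = 8 bars.
Total: 5 + 4 + 8 = 17 bars.

17 bars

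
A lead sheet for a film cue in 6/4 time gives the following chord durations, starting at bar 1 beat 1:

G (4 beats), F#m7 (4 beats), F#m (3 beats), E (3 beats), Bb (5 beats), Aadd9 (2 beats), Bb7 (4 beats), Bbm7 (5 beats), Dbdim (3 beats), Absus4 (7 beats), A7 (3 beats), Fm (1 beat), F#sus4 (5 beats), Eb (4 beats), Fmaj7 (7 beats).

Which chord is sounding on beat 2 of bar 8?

Beat 2 of bar 8 is beat (8−1)×6 + 2 = 44 overall.
Running totals: G ends at 4, F#m7 ends at 8, F#m ends at 11, E ends at 14, Bb ends at 19, Aadd9 ends at 21, Bb7 ends at 25, Bbm7 ends at 30, Dbdim ends at 33, Absus4 ends at 40, A7 ends at 43, Fm ends at 44.
Beat 44 falls within Fm.

Fm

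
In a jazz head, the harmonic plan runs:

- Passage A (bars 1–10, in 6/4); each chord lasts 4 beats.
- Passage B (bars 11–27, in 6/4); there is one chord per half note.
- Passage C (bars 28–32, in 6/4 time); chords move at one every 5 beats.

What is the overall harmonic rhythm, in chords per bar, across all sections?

A: 10 × 6 = 60 beats ÷ 4 = 15 chords.
B: 17 × 6 = 102 beats ÷ 2 = 51 chords.
C: 5 × 6 = 30 beats ÷ 5 = 6 chords.
Overall: 72 chords over 32 bars → 72/32 = 2.25 chords per bar.

2.25 chords per bar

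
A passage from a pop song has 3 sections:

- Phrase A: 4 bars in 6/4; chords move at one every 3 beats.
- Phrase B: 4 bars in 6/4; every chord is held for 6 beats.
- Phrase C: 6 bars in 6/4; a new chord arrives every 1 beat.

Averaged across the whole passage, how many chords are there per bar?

24/7 chords per bar

A: 4 × 6 = 24 beats ÷ 3 = 8 chords.
B: 4 × 6 = 24 beats ÷ 6 = 4 chords.
C: 6 × 6 = 36 beats ÷ 1 = 36 chords.
Overall: 48 chords over 14 bars → 48/14 = 24/7 chords per bar.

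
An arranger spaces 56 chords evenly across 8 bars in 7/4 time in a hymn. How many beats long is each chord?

8 bars × 7 beats/bar = 56 beats total.
56 beats ÷ 56 chords = 1 beats per chord.
(That is a quarter note.)

1 beat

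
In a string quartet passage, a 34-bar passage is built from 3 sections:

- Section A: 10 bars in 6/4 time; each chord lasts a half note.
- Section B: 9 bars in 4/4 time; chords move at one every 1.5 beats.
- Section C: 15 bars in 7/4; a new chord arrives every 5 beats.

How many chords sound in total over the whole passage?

75 chords

A has 60 beats and chords last 2 each, so 30 chords.
B has 36 beats and chords last 1.5 each, so 24 chords.
C has 105 beats and chords last 5 each, so 21 chords.
Total: 30 + 24 + 21 = 75.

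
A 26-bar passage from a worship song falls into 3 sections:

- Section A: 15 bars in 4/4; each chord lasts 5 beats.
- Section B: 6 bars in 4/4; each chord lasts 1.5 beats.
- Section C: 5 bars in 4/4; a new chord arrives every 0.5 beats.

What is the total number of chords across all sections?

A: 15·4 = 60 beats, 60/5 = 12 chords.
B: 6·4 = 24 beats, 24/1.5 = 16 chords.
C: 5·4 = 20 beats, 20/0.5 = 40 chords.
Total: 12 + 16 + 40 = 68.

68 chords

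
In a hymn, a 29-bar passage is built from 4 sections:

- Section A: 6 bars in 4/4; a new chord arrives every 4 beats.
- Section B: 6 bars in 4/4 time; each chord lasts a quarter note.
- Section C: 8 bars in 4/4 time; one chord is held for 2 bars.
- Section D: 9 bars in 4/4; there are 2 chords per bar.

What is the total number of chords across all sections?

52 chords

A: 6 bars × 4 beats = 24 beats; 4 beats/chord → 6 chords.
B: 6 bars × 4 beats = 24 beats; 1 beat/chord → 24 chords.
C: 8 bars × 4 beats = 32 beats; 8 beats/chord → 4 chords.
D: 9 bars × 4 beats = 36 beats; 2 beats/chord → 18 chords.
Total: 6 + 24 + 4 + 18 = 52.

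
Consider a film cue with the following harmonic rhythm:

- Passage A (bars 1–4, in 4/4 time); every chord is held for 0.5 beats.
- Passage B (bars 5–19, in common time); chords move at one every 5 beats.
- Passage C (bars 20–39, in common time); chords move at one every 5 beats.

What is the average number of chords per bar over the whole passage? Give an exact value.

A: 4 bars of 4 beats is 16 beats; at 0.5 beats each that's 32 chords.
B: 15 bars of 4 beats is 60 beats; at 5 beats each that's 12 chords.
C: 20 bars of 4 beats is 80 beats; at 5 beats each that's 16 chords.
Overall: 60 chords over 39 bars → 60/39 = 20/13 chords per bar.

20/13 chords per bar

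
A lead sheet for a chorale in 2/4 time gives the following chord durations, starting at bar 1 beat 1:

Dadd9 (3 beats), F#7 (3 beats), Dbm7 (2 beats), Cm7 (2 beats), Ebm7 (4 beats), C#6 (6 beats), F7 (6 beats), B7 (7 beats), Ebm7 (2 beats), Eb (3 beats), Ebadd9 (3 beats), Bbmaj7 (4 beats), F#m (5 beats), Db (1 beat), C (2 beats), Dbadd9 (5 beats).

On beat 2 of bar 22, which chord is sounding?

Beat 2 of bar 22 is beat (22−1)×2 + 2 = 44 overall.
Running totals: Dadd9 ends at 3, F#7 ends at 6, Dbm7 ends at 8, Cm7 ends at 10, Ebm7 ends at 14, C#6 ends at 20, F7 ends at 26, B7 ends at 33, Ebm7 ends at 35, Eb ends at 38, Ebadd9 ends at 41, Bbmaj7 ends at 45.
Beat 44 falls within Bbmaj7.

Bbmaj7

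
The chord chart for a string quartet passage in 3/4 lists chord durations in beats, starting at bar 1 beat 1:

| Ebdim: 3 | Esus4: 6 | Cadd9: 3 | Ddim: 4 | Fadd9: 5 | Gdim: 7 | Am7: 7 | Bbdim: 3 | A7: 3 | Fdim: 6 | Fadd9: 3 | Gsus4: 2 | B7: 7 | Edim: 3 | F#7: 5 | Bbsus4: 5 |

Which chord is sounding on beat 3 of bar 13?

Beat 3 of bar 13 is beat (13−1)×3 + 3 = 39 overall.
Running totals: Ebdim ends at 3, Esus4 ends at 9, Cadd9 ends at 12, Ddim ends at 16, Fadd9 ends at 21, Gdim ends at 28, Am7 ends at 35, Bbdim ends at 38, A7 ends at 41.
Beat 39 falls within A7.

A7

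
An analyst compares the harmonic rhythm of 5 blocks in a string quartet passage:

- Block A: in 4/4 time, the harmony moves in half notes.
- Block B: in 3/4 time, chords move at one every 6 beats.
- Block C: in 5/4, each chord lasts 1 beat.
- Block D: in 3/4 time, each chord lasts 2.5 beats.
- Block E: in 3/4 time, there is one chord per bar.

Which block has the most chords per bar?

Block C

A: 4/2 = 2 chords/bar.
B: 3/6 = 0.5 chords/bar.
C: 5/1 = 5 chords/bar.
D: 3/2.5 = 1.2 chords/bar.
E: 3/3 = 1 chord/bar.
Fastest is C at 5 chords/bar.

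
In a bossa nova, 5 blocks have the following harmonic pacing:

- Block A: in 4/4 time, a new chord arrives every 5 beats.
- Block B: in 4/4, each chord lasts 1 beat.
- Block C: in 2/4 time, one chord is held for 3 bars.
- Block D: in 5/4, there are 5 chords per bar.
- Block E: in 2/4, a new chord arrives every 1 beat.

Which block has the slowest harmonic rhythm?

A: 4/5 = 0.8 chords/bar.
B: 4/1 = 4 chords/bar.
C: 2/6 = 1/3 chords/bar.
D: 5/1 = 5 chords/bar.
E: 2/1 = 2 chords/bar.
Slowest is C at 1/3 chords/bar.

Block C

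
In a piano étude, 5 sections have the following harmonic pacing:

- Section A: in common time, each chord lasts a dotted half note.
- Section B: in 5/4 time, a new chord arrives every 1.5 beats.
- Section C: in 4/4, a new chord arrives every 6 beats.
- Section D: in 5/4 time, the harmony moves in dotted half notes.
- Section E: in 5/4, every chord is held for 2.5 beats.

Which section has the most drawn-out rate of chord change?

Section C

A: 4 beats/bar ÷ 3 beats/chord = 4/3 chords/bar.
B: 5 beats/bar ÷ 1.5 beats/chord = 10/3 chords/bar.
C: 4 beats/bar ÷ 6 beats/chord = 2/3 chords/bar.
D: 5 beats/bar ÷ 3 beats/chord = 5/3 chords/bar.
E: 5 beats/bar ÷ 2.5 beats/chord = 2 chords/bar.
Slowest is C at 2/3 chords/bar.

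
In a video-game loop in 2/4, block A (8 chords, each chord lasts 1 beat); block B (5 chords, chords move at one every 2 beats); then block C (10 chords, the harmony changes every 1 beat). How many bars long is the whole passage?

14 bars

A: 8 × 1 = 8 beats = 4 bars.
B: 5 × 2 = 10 beats = 5 bars.
C: 10 × 1 = 10 beats = 5 bars.
Total: 4 + 5 + 5 = 14 bars.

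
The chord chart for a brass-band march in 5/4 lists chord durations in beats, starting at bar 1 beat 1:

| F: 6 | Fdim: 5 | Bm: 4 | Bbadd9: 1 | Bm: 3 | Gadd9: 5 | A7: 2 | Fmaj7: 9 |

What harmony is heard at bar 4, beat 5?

Beat 5 of bar 4 is beat (4−1)×5 + 5 = 20 overall.
Running totals: F ends at 6, Fdim ends at 11, Bm ends at 15, Bbadd9 ends at 16, Bm ends at 19, Gadd9 ends at 24.
Beat 20 falls within Gadd9.

Gadd9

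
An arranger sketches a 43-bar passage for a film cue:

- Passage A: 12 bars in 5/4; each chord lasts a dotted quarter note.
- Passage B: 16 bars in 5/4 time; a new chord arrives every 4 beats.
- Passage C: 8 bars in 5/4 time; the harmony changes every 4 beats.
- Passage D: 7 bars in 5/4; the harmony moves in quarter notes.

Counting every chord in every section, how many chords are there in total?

105 chords

A: 12·5 = 60 beats, 60/1.5 = 40 chords.
B: 16·5 = 80 beats, 80/4 = 20 chords.
C: 8·5 = 40 beats, 40/4 = 10 chords.
D: 7·5 = 35 beats, 35/1 = 35 chords.
Total: 40 + 20 + 10 + 35 = 105.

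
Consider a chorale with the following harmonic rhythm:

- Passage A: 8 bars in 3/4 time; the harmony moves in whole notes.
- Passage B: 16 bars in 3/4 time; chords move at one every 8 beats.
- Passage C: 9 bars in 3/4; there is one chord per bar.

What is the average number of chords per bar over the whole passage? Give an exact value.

A: 8 × 3 = 24 beats ÷ 4 = 6 chords.
B: 16 × 3 = 48 beats ÷ 8 = 6 chords.
C: 9 × 3 = 27 beats ÷ 3 = 9 chords.
Overall: 21 chords over 33 bars → 21/33 = 7/11 chords per bar.

7/11 chords per bar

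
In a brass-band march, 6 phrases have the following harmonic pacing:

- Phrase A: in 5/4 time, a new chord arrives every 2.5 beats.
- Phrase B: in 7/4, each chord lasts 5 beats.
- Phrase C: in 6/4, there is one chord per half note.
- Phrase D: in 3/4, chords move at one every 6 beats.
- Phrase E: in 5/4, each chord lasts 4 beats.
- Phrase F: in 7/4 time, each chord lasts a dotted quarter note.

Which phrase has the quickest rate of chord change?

A: 5 beats/bar ÷ 2.5 beats/chord = 2 chords/bar.
B: 7 beats/bar ÷ 5 beats/chord = 1.4 chords/bar.
C: 6 beats/bar ÷ 2 beats/chord = 3 chords/bar.
D: 3 beats/bar ÷ 6 beats/chord = 0.5 chords/bar.
E: 5 beats/bar ÷ 4 beats/chord = 1.25 chords/bar.
F: 7 beats/bar ÷ 1.5 beats/chord = 14/3 chords/bar.
Fastest is F at 14/3 chords/bar.

Phrase F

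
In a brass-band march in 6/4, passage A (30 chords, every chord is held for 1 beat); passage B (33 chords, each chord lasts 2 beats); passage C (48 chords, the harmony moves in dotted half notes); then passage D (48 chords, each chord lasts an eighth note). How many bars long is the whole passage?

A: 30 × 1 = 30 beats = 5 bars.
B: 33 × 2 = 66 beats = 11 bars.
C: 48 × 3 = 144 beats = 24 bars.
D: 48 × 0.5 = 24 beats = 4 bars.
Total: 5 + 11 + 24 + 4 = 44 bars.

44 bars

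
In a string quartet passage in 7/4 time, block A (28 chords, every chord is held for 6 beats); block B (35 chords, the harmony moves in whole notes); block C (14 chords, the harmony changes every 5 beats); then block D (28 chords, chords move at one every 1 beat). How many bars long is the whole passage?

58 bars

A: 28 × 6 = 168 beats = 24 bars.
B: 35 × 4 = 140 beats = 20 bars.
C: 14 × 5 = 70 beats = 10 bars.
D: 28 × 1 = 28 beats = 4 bars.
Total: 24 + 20 + 10 + 4 = 58 bars.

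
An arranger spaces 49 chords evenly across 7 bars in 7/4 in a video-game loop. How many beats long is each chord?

1 beat

7 bars × 7 beats/bar = 49 beats total.
49 beats ÷ 49 chords = 1 beats per chord.
(That is a quarter note.)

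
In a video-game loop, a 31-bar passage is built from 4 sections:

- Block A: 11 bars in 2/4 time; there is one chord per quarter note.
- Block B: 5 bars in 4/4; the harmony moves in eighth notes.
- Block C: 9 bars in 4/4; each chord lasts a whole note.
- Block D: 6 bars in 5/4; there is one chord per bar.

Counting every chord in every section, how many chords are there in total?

A: 11 bars × 2 beats = 22 beats; 1 beat/chord → 22 chords.
B: 5 bars × 4 beats = 20 beats; 0.5 beats/chord → 40 chords.
C: 9 bars × 4 beats = 36 beats; 4 beats/chord → 9 chords.
D: 6 bars × 5 beats = 30 beats; 5 beats/chord → 6 chords.
Total: 22 + 40 + 9 + 6 = 77.

77 chords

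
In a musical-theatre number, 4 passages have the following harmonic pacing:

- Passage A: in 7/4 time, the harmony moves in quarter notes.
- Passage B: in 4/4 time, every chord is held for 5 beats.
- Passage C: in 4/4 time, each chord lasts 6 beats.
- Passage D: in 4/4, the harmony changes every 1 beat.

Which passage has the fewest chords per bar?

A: 7 beats/bar ÷ 1 beat/chord = 7 chords/bar.
B: 4 beats/bar ÷ 5 beats/chord = 0.8 chords/bar.
C: 4 beats/bar ÷ 6 beats/chord = 2/3 chords/bar.
D: 4 beats/bar ÷ 1 beat/chord = 4 chords/bar.
Slowest is C at 2/3 chords/bar.

Passage C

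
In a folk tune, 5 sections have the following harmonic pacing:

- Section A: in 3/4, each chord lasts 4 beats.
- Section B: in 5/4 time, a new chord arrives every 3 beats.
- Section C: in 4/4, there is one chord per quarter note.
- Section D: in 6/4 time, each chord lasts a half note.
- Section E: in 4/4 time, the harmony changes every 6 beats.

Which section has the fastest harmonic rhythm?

Section C

A: 3/4 = 0.75 chords/bar.
B: 5/3 = 5/3 chords/bar.
C: 4/1 = 4 chords/bar.
D: 6/2 = 3 chords/bar.
E: 4/6 = 2/3 chords/bar.
Fastest is C at 4 chords/bar.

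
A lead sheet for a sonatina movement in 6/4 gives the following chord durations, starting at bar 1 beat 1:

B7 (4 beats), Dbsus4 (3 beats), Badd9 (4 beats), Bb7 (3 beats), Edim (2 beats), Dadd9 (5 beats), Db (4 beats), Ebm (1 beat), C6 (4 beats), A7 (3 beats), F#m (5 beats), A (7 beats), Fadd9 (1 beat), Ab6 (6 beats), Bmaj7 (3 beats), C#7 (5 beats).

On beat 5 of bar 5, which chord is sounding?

Beat 5 of bar 5 is beat (5−1)×6 + 5 = 29 overall.
Running totals: B7 ends at 4, Dbsus4 ends at 7, Badd9 ends at 11, Bb7 ends at 14, Edim ends at 16, Dadd9 ends at 21, Db ends at 25, Ebm ends at 26, C6 ends at 30.
Beat 29 falls within C6.

C6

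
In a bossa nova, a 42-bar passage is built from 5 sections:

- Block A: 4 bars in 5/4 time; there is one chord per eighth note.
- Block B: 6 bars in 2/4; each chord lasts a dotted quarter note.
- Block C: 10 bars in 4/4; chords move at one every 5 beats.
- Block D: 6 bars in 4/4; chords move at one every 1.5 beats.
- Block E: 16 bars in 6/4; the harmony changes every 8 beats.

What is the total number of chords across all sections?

A has 20 beats and chords last 0.5 each, so 40 chords.
B has 12 beats and chords last 1.5 each, so 8 chords.
C has 40 beats and chords last 5 each, so 8 chords.
D has 24 beats and chords last 1.5 each, so 16 chords.
E has 96 beats and chords last 8 each, so 12 chords.
Total: 40 + 8 + 8 + 16 + 12 = 84.

84 chords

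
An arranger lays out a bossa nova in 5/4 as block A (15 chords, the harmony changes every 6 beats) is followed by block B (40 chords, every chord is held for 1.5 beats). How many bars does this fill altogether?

A: 15 × 6 = 90 beats = 18 bars.
B: 40 × 1.5 = 60 beats = 12 bars.
Total: 18 + 12 = 30 bars.

30 bars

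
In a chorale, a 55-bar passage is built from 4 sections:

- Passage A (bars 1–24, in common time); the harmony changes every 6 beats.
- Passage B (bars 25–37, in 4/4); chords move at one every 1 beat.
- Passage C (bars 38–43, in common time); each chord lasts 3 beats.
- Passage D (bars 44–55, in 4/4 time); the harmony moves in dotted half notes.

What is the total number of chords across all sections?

A has 96 beats and chords last 6 each, so 16 chords.
B has 52 beats and chords last 1 each, so 52 chords.
C has 24 beats and chords last 3 each, so 8 chords.
D has 48 beats and chords last 3 each, so 16 chords.
Total: 16 + 52 + 8 + 16 = 92.

92 chords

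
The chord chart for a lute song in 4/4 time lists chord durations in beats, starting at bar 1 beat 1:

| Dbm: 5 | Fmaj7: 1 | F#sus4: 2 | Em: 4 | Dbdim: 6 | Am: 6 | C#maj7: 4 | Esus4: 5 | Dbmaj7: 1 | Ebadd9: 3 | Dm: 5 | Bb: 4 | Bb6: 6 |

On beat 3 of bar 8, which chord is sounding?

Esus4

Beat 3 of bar 8 is beat (8−1)×4 + 3 = 31 overall.
Running totals: Dbm ends at 5, Fmaj7 ends at 6, F#sus4 ends at 8, Em ends at 12, Dbdim ends at 18, Am ends at 24, C#maj7 ends at 28, Esus4 ends at 33.
Beat 31 falls within Esus4.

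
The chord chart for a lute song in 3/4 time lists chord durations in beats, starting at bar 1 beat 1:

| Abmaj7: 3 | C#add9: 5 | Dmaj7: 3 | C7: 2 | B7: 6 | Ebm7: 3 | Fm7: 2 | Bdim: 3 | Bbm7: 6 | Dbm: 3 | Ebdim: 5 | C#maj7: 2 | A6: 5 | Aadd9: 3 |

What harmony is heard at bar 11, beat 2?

Bbm7

Beat 2 of bar 11 is beat (11−1)×3 + 2 = 32 overall.
Running totals: Abmaj7 ends at 3, C#add9 ends at 8, Dmaj7 ends at 11, C7 ends at 13, B7 ends at 19, Ebm7 ends at 22, Fm7 ends at 24, Bdim ends at 27, Bbm7 ends at 33.
Beat 32 falls within Bbm7.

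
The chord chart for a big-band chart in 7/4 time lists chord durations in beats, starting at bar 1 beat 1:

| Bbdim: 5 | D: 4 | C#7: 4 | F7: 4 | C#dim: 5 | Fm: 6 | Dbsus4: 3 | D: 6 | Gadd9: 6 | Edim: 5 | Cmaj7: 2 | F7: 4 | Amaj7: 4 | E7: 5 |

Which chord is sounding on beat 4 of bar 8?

Beat 4 of bar 8 is beat (8−1)×7 + 4 = 53 overall.
Running totals: Bbdim ends at 5, D ends at 9, C#7 ends at 13, F7 ends at 17, C#dim ends at 22, Fm ends at 28, Dbsus4 ends at 31, D ends at 37, Gadd9 ends at 43, Edim ends at 48, Cmaj7 ends at 50, F7 ends at 54.
Beat 53 falls within F7.

F7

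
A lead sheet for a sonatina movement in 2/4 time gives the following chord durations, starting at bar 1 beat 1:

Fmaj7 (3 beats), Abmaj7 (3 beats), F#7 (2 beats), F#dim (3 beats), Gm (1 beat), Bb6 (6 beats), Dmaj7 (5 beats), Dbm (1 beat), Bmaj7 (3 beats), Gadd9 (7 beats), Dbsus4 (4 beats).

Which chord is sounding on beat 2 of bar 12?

Beat 2 of bar 12 is beat (12−1)×2 + 2 = 24 overall.
Running totals: Fmaj7 ends at 3, Abmaj7 ends at 6, F#7 ends at 8, F#dim ends at 11, Gm ends at 12, Bb6 ends at 18, Dmaj7 ends at 23, Dbm ends at 24.
Beat 24 falls within Dbm.

Dbm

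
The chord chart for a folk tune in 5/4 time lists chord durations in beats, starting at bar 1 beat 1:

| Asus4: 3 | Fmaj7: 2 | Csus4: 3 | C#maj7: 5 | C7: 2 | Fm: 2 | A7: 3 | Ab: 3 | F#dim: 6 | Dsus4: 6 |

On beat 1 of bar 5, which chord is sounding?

Ab

Beat 1 of bar 5 is beat (5−1)×5 + 1 = 21 overall.
Running totals: Asus4 ends at 3, Fmaj7 ends at 5, Csus4 ends at 8, C#maj7 ends at 13, C7 ends at 15, Fm ends at 17, A7 ends at 20, Ab ends at 23.
Beat 21 falls within Ab.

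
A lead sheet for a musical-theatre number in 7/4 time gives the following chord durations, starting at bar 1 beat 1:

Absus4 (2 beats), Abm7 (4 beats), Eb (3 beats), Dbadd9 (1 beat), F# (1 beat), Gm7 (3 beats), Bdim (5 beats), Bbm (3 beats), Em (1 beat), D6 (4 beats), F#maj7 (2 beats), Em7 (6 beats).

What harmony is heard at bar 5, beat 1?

F#maj7

Beat 1 of bar 5 is beat (5−1)×7 + 1 = 29 overall.
Running totals: Absus4 ends at 2, Abm7 ends at 6, Eb ends at 9, Dbadd9 ends at 10, F# ends at 11, Gm7 ends at 14, Bdim ends at 19, Bbm ends at 22, Em ends at 23, D6 ends at 27, F#maj7 ends at 29.
Beat 29 falls within F#maj7.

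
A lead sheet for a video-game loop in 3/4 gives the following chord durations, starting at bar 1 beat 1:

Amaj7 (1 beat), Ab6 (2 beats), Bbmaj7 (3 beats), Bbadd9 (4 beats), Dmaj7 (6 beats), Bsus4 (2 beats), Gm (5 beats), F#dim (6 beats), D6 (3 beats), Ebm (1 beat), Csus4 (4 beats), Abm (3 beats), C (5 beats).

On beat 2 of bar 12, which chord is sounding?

Beat 2 of bar 12 is beat (12−1)×3 + 2 = 35 overall.
Running totals: Amaj7 ends at 1, Ab6 ends at 3, Bbmaj7 ends at 6, Bbadd9 ends at 10, Dmaj7 ends at 16, Bsus4 ends at 18, Gm ends at 23, F#dim ends at 29, D6 ends at 32, Ebm ends at 33, Csus4 ends at 37.
Beat 35 falls within Csus4.

Csus4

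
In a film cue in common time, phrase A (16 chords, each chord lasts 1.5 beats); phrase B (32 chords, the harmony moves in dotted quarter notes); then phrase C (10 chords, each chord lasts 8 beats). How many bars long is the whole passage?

38 bars

A: 16 × 1.5 = 24 beats = 6 bars.
B: 32 × 1.5 = 48 beats = 12 bars.
C: 10 × 8 = 80 beats = 20 bars.
Total: 6 + 12 + 20 = 38 bars.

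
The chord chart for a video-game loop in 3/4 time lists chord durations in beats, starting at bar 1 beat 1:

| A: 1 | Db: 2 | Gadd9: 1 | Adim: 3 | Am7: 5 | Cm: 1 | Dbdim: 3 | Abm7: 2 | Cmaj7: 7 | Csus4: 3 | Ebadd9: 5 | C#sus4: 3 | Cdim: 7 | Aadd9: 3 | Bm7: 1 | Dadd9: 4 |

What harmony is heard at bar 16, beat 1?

Beat 1 of bar 16 is beat (16−1)×3 + 1 = 46 overall.
Running totals: A ends at 1, Db ends at 3, Gadd9 ends at 4, Adim ends at 7, Am7 ends at 12, Cm ends at 13, Dbdim ends at 16, Abm7 ends at 18, Cmaj7 ends at 25, Csus4 ends at 28, Ebadd9 ends at 33, C#sus4 ends at 36, Cdim ends at 43, Aadd9 ends at 46.
Beat 46 falls within Aadd9.

Aadd9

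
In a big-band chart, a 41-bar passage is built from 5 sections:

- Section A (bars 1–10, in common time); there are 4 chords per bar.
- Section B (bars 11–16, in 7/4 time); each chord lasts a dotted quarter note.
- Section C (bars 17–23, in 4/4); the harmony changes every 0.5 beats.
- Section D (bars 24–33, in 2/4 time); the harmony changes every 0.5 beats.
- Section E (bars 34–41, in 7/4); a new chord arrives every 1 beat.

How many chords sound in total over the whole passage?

A: 10 bars × 4 beats = 40 beats; 1 beat/chord → 40 chords.
B: 6 bars × 7 beats = 42 beats; 1.5 beats/chord → 28 chords.
C: 7 bars × 4 beats = 28 beats; 0.5 beats/chord → 56 chords.
D: 10 bars × 2 beats = 20 beats; 0.5 beats/chord → 40 chords.
E: 8 bars × 7 beats = 56 beats; 1 beat/chord → 56 chords.
Total: 40 + 28 + 56 + 40 + 56 = 220.

220 chords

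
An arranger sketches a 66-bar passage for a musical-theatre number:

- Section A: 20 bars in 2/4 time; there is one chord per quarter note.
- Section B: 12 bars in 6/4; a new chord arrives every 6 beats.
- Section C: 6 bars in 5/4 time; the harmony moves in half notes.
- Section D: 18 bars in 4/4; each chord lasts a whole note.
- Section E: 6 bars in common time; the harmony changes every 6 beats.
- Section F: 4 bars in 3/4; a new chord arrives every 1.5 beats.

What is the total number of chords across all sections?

97 chords

A: 20·2 = 40 beats, 40/1 = 40 chords.
B: 12·6 = 72 beats, 72/6 = 12 chords.
C: 6·5 = 30 beats, 30/2 = 15 chords.
D: 18·4 = 72 beats, 72/4 = 18 chords.
E: 6·4 = 24 beats, 24/6 = 4 chords.
F: 4·3 = 12 beats, 12/1.5 = 8 chords.
Total: 40 + 12 + 15 + 18 + 4 + 8 = 97.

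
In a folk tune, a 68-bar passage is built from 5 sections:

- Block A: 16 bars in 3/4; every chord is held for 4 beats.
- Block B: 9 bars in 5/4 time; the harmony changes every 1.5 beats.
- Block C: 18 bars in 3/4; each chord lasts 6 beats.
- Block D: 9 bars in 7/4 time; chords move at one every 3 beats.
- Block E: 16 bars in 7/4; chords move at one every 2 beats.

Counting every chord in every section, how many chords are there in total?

128 chords

A: 16·3 = 48 beats, 48/4 = 12 chords.
B: 9·5 = 45 beats, 45/1.5 = 30 chords.
C: 18·3 = 54 beats, 54/6 = 9 chords.
D: 9·7 = 63 beats, 63/3 = 21 chords.
E: 16·7 = 112 beats, 112/2 = 56 chords.
Total: 12 + 30 + 9 + 21 + 56 = 128.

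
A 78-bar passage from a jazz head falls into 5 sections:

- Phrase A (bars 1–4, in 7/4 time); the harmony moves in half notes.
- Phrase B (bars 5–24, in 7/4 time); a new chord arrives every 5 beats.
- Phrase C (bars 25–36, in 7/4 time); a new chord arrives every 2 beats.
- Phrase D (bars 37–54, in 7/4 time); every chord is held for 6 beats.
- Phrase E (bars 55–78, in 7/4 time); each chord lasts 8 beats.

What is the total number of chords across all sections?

A: 4·7 = 28 beats, 28/2 = 14 chords.
B: 20·7 = 140 beats, 140/5 = 28 chords.
C: 12·7 = 84 beats, 84/2 = 42 chords.
D: 18·7 = 126 beats, 126/6 = 21 chords.
E: 24·7 = 168 beats, 168/8 = 21 chords.
Total: 14 + 28 + 42 + 21 + 21 = 126.

126 chords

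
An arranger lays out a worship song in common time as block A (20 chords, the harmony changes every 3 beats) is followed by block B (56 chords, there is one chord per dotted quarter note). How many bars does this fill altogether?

A: 20 × 3 = 60 beats = 15 bars.
B: 56 × 1.5 = 84 beats = 21 bars.
Total: 15 + 21 = 36 bars.

36 bars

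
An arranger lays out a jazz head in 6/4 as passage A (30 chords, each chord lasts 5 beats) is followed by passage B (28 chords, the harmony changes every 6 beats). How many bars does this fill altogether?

53 bars

A: 30 × 5 = 150 beats = 25 bars.
B: 28 × 6 = 168 beats = 28 bars.
Total: 25 + 28 = 53 bars.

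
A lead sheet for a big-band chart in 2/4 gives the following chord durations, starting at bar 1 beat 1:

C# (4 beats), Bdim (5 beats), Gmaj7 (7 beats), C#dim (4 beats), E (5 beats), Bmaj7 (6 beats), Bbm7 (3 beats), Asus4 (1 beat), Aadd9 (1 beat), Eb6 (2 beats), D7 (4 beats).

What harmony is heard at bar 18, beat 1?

Asus4

Beat 1 of bar 18 is beat (18−1)×2 + 1 = 35 overall.
Running totals: C# ends at 4, Bdim ends at 9, Gmaj7 ends at 16, C#dim ends at 20, E ends at 25, Bmaj7 ends at 31, Bbm7 ends at 34, Asus4 ends at 35.
Beat 35 falls within Asus4.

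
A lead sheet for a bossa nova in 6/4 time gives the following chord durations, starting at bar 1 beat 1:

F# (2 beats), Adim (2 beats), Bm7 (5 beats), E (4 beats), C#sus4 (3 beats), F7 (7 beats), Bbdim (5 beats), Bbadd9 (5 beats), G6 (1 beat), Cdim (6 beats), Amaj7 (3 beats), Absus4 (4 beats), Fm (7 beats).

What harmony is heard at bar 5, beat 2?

Beat 2 of bar 5 is beat (5−1)×6 + 2 = 26 overall.
Running totals: F# ends at 2, Adim ends at 4, Bm7 ends at 9, E ends at 13, C#sus4 ends at 16, F7 ends at 23, Bbdim ends at 28.
Beat 26 falls within Bbdim.

Bbdim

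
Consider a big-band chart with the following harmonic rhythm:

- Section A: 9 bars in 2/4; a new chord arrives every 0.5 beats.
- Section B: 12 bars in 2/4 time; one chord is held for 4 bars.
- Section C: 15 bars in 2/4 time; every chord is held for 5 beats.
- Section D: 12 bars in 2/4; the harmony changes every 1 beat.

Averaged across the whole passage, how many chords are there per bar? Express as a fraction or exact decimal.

23/16 chords per bar

A: 9 × 2 = 18 beats ÷ 0.5 = 36 chords.
B: 12 × 2 = 24 beats ÷ 8 = 3 chords.
C: 15 × 2 = 30 beats ÷ 5 = 6 chords.
D: 12 × 2 = 24 beats ÷ 1 = 24 chords.
Overall: 69 chords over 48 bars → 69/48 = 23/16 chords per bar.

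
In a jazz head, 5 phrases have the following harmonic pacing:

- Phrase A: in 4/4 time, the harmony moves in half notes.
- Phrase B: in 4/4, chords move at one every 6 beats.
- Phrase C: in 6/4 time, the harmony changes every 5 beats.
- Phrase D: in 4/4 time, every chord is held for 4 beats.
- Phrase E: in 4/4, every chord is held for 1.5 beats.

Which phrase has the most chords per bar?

Phrase E

A: 4/2 = 2 chords/bar.
B: 4/6 = 2/3 chords/bar.
C: 6/5 = 1.2 chords/bar.
D: 4/4 = 1 chord/bar.
E: 4/1.5 = 8/3 chords/bar.
Fastest is E at 8/3 chords/bar.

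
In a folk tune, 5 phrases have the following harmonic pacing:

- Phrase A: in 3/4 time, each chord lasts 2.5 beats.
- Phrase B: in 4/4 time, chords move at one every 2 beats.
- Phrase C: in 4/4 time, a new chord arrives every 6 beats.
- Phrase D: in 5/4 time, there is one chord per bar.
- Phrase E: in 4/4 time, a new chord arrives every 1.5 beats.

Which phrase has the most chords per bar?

Phrase E

A: 3/2.5 = 1.2 chords/bar.
B: 4/2 = 2 chords/bar.
C: 4/6 = 2/3 chords/bar.
D: 5/5 = 1 chord/bar.
E: 4/1.5 = 8/3 chords/bar.
Fastest is E at 8/3 chords/bar.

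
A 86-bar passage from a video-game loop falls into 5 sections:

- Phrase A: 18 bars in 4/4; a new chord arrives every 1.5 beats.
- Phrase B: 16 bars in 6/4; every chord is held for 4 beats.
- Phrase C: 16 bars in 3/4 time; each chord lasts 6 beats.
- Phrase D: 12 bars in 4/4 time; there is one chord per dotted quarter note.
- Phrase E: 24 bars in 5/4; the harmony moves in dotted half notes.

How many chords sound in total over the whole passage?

152 chords

A: 18·4 = 72 beats, 72/1.5 = 48 chords.
B: 16·6 = 96 beats, 96/4 = 24 chords.
C: 16·3 = 48 beats, 48/6 = 8 chords.
D: 12·4 = 48 beats, 48/1.5 = 32 chords.
E: 24·5 = 120 beats, 120/3 = 40 chords.
Total: 48 + 24 + 8 + 32 + 40 = 152.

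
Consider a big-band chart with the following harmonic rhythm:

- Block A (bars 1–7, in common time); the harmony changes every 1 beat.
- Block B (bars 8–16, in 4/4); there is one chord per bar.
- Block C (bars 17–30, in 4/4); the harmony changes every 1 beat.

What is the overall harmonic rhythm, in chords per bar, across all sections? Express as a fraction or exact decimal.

A: 7 bars of 4 beats is 28 beats; at 1 beat each that's 28 chords.
B: 9 bars of 4 beats is 36 beats; at 4 beats each that's 9 chords.
C: 14 bars of 4 beats is 56 beats; at 1 beat each that's 56 chords.
Overall: 93 chords over 30 bars → 93/30 = 3.1 chords per bar.

3.1 chords per bar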